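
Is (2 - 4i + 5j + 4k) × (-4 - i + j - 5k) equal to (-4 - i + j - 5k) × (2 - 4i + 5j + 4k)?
No: pq = 3 - 15i - 42j - 25k ≠ 3 + 43i + 6j - 27k = qp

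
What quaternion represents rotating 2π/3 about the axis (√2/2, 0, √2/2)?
0.5 + 0.6124i + 0.6124k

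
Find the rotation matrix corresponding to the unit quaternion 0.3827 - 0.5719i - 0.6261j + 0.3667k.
[[-0.0529, 0.4355, -0.8986], [0.9968, 0.0769, -0.0214], [0.0598, -0.8969, -0.4381]]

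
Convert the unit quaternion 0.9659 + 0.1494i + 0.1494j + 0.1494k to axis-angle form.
axis = (√3/3, √3/3, √3/3), θ = π/6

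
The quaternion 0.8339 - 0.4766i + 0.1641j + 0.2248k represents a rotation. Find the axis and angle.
axis = (-0.8635, 0.2973, 0.4073), θ = 67°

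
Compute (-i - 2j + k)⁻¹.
0.1667i + 0.3333j - 0.1667k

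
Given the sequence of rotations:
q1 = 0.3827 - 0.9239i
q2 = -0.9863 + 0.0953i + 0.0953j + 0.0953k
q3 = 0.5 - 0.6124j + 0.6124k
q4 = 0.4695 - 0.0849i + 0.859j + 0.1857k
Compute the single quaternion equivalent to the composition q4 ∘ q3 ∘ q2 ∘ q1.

q2 · q1 = -0.2894 + 0.9477i - 0.0516j + 0.1245k
q3 · q2 · q1 = -0.2525 + 0.4292i + 0.7318j + 0.4654k
q4 · q3 · q2 · q1 = -0.7972 + 0.4868i + 0.2459j - 0.2592k
-0.7972 + 0.4868i + 0.2459j - 0.2592k


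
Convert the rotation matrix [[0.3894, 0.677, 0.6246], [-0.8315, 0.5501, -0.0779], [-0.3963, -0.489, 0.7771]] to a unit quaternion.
0.8241 - 0.1247i + 0.3097j - 0.4576k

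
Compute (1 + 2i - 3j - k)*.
1 - 2i + 3j + k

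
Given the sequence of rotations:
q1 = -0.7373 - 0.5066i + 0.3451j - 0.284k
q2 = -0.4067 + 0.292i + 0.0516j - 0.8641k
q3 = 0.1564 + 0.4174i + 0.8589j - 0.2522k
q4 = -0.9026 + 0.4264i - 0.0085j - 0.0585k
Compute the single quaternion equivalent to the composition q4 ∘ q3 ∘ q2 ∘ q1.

q2 · q1 = 0.1846 + 0.2743i + 0.3423j + 0.8795k
q3 · q2 · q1 = -0.1578 + 0.9617i - 0.2242j - 0.0017k
q4 · q3 · q2 · q1 = -0.2696 - 0.9484i + 0.1482j - 0.0767k
-0.2696 - 0.9484i + 0.1482j - 0.0767k


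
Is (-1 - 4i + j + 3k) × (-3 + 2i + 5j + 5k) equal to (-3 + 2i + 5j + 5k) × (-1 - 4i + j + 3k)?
No: pq = -9 + 18j - 36k ≠ -9 + 20i - 34j + 8k = qp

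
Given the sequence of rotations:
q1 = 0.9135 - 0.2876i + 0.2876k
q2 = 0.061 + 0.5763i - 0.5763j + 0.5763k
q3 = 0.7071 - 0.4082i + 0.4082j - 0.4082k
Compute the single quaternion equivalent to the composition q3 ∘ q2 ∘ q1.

q2 · q1 = 0.0557 + 0.3432i - 0.8579j + 0.3782k
q3 · q2 · q1 = 0.6841 + 0.0241i - 0.5696j + 0.4548k
0.6841 + 0.0241i - 0.5696j + 0.4548k


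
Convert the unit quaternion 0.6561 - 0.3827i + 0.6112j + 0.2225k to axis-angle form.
axis = (-0.5071, 0.8099, 0.2948), θ = 98°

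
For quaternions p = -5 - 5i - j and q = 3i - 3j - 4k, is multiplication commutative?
No: pq = 12 - 11i - 5j + 38k ≠ 12 - 19i + 35j + 2k = qp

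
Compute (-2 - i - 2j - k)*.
-2 + i + 2j + k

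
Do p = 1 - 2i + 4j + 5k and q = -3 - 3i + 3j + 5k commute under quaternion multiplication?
No: pq = -46 + 8i - 14j - 4k ≠ -46 - 2i - 4j - 16k = qp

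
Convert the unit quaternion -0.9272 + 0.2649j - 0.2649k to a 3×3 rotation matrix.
[[0.7193, -0.4912, -0.4912], [0.4912, 0.8597, -0.1403], [0.4912, -0.1403, 0.8597]]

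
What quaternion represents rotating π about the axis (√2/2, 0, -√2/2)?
0.7071i - 0.7071k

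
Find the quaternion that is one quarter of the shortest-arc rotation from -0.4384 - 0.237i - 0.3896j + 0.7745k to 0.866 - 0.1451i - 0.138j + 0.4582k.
-0.0781 - 0.2683i - 0.404j + 0.871k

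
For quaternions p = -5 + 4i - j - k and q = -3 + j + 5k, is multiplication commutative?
No: pq = 21 - 16i - 22j - 18k ≠ 21 - 8i + 18j - 26k = qp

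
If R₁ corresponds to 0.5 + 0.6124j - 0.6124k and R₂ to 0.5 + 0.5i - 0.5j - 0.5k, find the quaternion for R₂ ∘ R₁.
0.25 + 0.8624i + 0.3624j - 0.25k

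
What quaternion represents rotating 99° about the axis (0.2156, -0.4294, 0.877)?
0.6494 + 0.1639i - 0.3265j + 0.6669k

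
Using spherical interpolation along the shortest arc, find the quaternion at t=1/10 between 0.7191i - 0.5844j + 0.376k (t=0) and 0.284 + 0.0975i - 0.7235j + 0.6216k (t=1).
0.0313 + 0.6702i - 0.6156j + 0.4133k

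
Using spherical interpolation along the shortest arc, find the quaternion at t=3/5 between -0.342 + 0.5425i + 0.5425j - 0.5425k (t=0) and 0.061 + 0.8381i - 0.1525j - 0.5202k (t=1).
-0.1133 + 0.7914i + 0.1432j - 0.5834k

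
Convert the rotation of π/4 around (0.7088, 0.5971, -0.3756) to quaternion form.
0.9239 + 0.2712i + 0.2285j - 0.1437k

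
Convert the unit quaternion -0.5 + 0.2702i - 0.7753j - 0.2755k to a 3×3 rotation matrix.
[[-0.354, -0.6945, 0.6264], [-0.1435, 0.7022, 0.6974], [-0.9242, 0.157, -0.3482]]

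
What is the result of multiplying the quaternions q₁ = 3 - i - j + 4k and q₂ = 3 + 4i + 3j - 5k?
36 + 2i + 17j - 2k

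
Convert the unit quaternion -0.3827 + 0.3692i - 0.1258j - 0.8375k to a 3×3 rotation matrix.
[[-0.4345, -0.7339, -0.5221], [0.5481, -0.6754, 0.4933], [-0.7147, -0.0719, 0.6957]]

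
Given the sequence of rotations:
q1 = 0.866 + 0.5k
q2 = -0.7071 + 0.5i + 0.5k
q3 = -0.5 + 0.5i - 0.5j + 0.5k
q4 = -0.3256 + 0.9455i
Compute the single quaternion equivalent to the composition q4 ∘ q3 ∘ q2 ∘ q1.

q2 · q1 = -0.8623 + 0.433i - 0.25j + 0.0795k
q3 · q2 · q1 = 0.0499 - 0.5624i + 0.7329j - 0.3794k
q4 · q3 · q2 · q1 = 0.5155 + 0.2303i + 0.1201j + 0.8165k
0.5155 + 0.2303i + 0.1201j + 0.8165k


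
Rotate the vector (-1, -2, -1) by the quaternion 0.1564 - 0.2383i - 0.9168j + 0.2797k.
(0.559, -1.546, 1.816)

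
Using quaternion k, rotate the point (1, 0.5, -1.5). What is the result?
(-1, -0.5, -1.5)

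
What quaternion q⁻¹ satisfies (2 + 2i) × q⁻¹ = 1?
0.25 - 0.25i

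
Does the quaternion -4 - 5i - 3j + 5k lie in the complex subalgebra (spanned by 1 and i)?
No. The quaternion -4 - 5i - 3j + 5k has j-coefficient y = -3 and k-coefficient z = 5, not both zero, so it does not lie in the complex subalgebra spanned by 1 and i.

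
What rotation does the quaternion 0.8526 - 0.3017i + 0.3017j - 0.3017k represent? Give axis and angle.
axis = (-√3/3, √3/3, -√3/3), θ = 63°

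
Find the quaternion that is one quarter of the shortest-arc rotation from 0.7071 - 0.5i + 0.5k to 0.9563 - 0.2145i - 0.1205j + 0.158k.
0.7914 - 0.439i - 0.0315j + 0.4242k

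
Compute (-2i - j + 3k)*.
2i + j - 3k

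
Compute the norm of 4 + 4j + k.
√33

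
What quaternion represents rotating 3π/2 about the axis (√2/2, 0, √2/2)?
-0.7071 + 0.5i + 0.5k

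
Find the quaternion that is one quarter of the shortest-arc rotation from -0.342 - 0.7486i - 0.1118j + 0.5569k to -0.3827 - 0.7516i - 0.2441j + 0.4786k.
-0.353 - 0.7511i - 0.1453j + 0.5386k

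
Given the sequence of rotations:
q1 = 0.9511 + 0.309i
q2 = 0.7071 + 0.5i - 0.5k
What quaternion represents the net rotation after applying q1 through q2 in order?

q2 · q1 = 0.518 + 0.694i - 0.1545j - 0.4755k
0.518 + 0.694i - 0.1545j - 0.4755k


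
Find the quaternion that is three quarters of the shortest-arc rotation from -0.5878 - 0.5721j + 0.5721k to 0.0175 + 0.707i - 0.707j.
-0.1691 + 0.5901i - 0.7689j + 0.1788k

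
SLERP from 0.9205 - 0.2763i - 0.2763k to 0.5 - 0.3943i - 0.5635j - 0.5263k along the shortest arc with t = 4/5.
0.6183 - 0.3884i - 0.4679j - 0.498k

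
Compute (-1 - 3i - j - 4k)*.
-1 + 3i + j + 4k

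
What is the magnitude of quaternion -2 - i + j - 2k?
√10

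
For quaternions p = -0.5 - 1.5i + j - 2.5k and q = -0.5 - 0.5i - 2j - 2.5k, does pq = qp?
No: pq = -4.75 - 6.5i - 2j + 6k ≠ -4.75 + 8.5i + 3j - k = qp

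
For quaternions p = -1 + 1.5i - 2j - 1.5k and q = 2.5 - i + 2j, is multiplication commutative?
No: pq = 3 + 7.75i - 5.5j - 2.75k ≠ 3 + 1.75i - 8.5j - 4.75k = qp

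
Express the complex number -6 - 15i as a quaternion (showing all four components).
-6 - 15i + 0j + 0k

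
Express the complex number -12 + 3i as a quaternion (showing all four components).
-12 + 3i + 0j + 0k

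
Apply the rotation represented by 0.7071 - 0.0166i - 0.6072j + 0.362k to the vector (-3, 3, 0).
(-1.477, 0.616, -3.929)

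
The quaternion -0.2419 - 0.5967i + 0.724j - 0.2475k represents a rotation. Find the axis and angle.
axis = (-0.615, 0.7462, -0.2551), θ = 208°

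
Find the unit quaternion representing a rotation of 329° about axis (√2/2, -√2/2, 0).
-0.9636 + 0.189i - 0.189j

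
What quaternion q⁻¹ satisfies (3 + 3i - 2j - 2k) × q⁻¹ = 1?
0.1154 - 0.1154i + 0.0769j + 0.0769k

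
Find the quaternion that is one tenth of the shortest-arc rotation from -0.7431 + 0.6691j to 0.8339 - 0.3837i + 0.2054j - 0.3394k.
-0.7967 + 0.0467i + 0.6011j + 0.0413k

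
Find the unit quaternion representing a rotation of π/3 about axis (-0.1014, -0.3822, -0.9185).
0.866 - 0.0507i - 0.1911j - 0.4592k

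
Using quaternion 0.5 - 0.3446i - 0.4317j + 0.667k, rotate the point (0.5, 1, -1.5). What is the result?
(0.836, 0.702, -1.519)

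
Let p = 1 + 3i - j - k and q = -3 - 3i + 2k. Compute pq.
8 - 14i + 2k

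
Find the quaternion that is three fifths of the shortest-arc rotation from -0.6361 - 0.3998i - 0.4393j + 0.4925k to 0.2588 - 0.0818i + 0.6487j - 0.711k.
-0.4364 - 0.1196i - 0.5987j + 0.6609k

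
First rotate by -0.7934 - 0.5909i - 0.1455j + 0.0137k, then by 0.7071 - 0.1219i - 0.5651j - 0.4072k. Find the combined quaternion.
-0.7097 - 0.3881i + 0.5878j + 0.0166k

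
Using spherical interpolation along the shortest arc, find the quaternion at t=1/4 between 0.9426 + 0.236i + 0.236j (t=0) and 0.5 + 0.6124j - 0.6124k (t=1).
0.8955 + 0.1885i + 0.3633j - 0.1748k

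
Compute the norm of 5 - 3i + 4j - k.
√51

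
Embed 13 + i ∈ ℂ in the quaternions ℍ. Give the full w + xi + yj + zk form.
13 + i + 0j + 0k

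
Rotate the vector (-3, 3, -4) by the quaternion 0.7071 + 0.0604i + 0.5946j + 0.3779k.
(-4.956, -1.153, 2.848)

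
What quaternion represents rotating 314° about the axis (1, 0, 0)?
-0.9205 + 0.3907i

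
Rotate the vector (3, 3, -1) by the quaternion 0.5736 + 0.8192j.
(-1.966, 3, -2.477)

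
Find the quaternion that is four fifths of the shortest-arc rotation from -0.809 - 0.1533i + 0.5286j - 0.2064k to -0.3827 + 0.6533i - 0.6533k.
-0.5455 + 0.5367i + 0.1359j - 0.6292k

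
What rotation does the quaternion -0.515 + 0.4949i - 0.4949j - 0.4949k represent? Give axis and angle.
axis = (√3/3, -√3/3, -√3/3), θ = 242°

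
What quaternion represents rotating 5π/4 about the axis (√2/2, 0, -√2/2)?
-0.3827 + 0.6533i - 0.6533k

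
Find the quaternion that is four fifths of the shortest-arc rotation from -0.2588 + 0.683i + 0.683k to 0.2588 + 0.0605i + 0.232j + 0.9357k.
0.1588 + 0.2076i + 0.1955j + 0.9452k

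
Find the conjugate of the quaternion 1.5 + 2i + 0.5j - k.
1.5 - 2i - 0.5j + k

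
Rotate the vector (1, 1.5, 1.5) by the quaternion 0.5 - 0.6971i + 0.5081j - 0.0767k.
(0.447, 0.168, -2.296)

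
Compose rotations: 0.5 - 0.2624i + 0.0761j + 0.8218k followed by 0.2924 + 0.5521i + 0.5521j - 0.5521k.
0.7028 + 0.6951i - 0.0105j + 0.1511k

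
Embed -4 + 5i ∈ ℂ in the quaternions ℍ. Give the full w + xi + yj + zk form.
-4 + 5i + 0j + 0k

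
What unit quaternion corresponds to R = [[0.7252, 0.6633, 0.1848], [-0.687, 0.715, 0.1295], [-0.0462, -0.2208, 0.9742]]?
0.9239 - 0.0948i + 0.0625j - 0.3654k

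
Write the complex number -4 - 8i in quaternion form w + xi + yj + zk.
-4 - 8i + 0j + 0k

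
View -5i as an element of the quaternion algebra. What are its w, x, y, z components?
0 - 5i + 0j + 0k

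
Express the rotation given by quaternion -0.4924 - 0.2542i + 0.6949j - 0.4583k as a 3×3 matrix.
[[-0.3858, -0.8046, -0.4513], [0.098, 0.4507, -0.8873], [0.9173, -0.3866, -0.095]]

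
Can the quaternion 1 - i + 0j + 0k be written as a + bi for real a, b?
Yes. The quaternion 1 - i has j- and k-coefficients y = z = 0, so it lies in the complex subalgebra spanned by 1 and i.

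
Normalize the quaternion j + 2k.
0.4472j + 0.8944k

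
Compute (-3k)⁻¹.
0.3333k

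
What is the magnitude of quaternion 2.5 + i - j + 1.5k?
3.24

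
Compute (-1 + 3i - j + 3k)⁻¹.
-0.05 - 0.15i + 0.05j - 0.15k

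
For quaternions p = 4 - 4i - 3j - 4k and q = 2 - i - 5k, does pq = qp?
No: pq = -16 + 3i - 22j - 31k ≠ -16 - 27i + 10j - 25k = qp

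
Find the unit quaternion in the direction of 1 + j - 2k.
0.4082 + 0.4082j - 0.8165k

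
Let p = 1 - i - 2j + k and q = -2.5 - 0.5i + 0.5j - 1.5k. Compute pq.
-0.5 + 4.5i + 3.5j - 5.5k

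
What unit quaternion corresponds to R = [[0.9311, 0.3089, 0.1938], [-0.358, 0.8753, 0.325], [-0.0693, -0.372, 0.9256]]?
0.9659 - 0.1804i + 0.0681j - 0.1726k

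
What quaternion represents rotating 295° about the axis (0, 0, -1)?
-0.8434 - 0.5373k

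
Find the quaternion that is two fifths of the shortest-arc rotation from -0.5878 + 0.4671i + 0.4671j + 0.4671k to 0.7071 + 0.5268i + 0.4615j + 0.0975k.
-0.0617 + 0.6588i + 0.6222j + 0.4184k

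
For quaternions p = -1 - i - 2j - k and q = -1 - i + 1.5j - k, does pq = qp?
No: pq = 2 + 5.5i + 0.5j - 1.5k ≠ 2 - 1.5i + 0.5j + 5.5k = qp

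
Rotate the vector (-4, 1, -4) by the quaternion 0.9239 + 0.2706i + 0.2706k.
(-4.5, 0.707, -3.5)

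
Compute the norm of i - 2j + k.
√6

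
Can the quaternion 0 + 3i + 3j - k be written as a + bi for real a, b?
No. The quaternion 3i + 3j - k has j-coefficient y = 3 and k-coefficient z = -1, not both zero, so it does not lie in the complex subalgebra spanned by 1 and i.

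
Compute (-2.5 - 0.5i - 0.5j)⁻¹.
-0.3704 + 0.0741i + 0.0741j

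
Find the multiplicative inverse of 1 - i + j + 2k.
0.1429 + 0.1429i - 0.1429j - 0.2857k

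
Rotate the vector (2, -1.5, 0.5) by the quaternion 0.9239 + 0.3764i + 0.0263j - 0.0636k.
(1.775, -1.608, -0.874)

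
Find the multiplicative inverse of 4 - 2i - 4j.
0.1111 + 0.0556i + 0.1111j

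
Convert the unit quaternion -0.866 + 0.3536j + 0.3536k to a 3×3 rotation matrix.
[[0.4999, 0.6124, -0.6124], [-0.6124, 0.7499, 0.2501], [0.6124, 0.2501, 0.7499]]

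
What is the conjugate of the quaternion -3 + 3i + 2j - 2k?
-3 - 3i - 2j + 2k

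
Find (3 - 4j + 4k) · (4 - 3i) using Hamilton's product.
12 - 9i - 28j + 4k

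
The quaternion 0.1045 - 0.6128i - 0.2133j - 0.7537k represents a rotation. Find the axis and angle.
axis = (-0.6162, -0.2145, -0.7578), θ = 168°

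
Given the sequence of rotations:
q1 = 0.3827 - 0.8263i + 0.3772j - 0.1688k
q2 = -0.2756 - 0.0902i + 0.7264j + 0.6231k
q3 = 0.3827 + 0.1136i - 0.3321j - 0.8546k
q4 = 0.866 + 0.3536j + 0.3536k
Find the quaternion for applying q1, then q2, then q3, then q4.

q2 · q1 = -0.3488 - 0.1644i - 0.3561j + 0.8512k
q3 · q2 · q1 = 0.4944 - 0.6895i + 0.0234j + 0.5288k
q4 · q3 · q2 · q1 = 0.2329 - 0.4184i - 0.0487j + 0.8766k
0.2329 - 0.4184i - 0.0487j + 0.8766k


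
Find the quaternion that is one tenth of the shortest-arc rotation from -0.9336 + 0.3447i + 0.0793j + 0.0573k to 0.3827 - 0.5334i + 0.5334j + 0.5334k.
-0.9215 + 0.3882i + 0.009j - 0.0116k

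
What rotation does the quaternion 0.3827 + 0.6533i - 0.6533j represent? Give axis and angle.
axis = (√2/2, -√2/2, 0), θ = 3π/4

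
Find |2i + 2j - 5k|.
√33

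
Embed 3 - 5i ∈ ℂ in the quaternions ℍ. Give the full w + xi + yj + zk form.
3 - 5i + 0j + 0k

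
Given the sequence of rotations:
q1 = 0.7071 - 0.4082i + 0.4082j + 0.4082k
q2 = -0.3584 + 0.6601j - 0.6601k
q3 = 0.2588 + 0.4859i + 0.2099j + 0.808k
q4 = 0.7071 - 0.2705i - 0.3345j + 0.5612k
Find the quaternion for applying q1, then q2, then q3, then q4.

q2 · q1 = -0.2534 + 0.6852i + 0.5899j - 0.3436k
q3 · q2 · q1 = -0.2447 - 0.4946i + 0.8201j - 0.1509k
q4 · q3 · q2 · q1 = 0.0522 - 0.6933i + 0.3434j - 0.6313k
0.0522 - 0.6933i + 0.3434j - 0.6313k


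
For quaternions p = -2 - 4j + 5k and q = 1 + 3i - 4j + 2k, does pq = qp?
No: pq = -28 + 6i + 19j + 13k ≠ -28 - 18i - 11j - 11k = qp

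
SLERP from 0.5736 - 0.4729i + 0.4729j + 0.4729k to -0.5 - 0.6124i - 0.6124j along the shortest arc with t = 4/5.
0.5974 + 0.421i + 0.671j + 0.125k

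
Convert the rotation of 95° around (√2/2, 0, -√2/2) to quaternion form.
0.6756 + 0.5213i - 0.5213k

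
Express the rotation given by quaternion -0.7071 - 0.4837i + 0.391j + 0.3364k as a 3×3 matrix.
[[0.4679, 0.0975, -0.8784], [-0.854, 0.3057, -0.421], [0.2275, 0.9471, 0.2263]]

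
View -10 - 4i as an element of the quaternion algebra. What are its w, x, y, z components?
-10 - 4i + 0j + 0k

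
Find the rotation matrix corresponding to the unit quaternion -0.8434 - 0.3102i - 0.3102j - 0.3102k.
[[0.6151, -0.3308, 0.7157], [0.7157, 0.6151, -0.3308], [-0.3308, 0.7157, 0.6151]]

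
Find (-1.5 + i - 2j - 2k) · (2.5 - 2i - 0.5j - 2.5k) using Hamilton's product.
-7.75 + 9.5i + 2.25j - 5.75k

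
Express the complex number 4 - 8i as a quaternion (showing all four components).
4 - 8i + 0j + 0k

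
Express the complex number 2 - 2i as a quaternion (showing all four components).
2 - 2i + 0j + 0k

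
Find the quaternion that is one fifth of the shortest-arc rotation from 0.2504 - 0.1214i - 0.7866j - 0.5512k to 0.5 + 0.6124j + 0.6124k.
0.0974 - 0.1011i - 0.7912j - 0.5952k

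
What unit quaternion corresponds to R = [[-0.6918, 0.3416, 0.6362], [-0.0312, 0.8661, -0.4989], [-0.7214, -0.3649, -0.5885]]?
0.3827 + 0.0875i + 0.8869j - 0.2435k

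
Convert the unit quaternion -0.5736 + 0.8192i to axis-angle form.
axis = (1, 0, 0), θ = 250°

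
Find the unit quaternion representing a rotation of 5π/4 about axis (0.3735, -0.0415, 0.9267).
-0.3827 + 0.3451i - 0.0383j + 0.8562k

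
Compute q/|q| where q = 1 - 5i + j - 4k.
0.1525 - 0.7625i + 0.1525j - 0.61k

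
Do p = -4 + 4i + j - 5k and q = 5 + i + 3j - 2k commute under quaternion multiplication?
No: pq = -37 + 29i - 4j - 6k ≠ -37 + 3i - 10j - 28k = qp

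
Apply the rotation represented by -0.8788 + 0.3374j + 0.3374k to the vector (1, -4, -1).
(-1.234, -3.91, -1.09)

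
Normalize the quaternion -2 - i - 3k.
-0.5345 - 0.2673i - 0.8018k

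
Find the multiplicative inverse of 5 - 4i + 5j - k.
0.0746 + 0.0597i - 0.0746j + 0.0149k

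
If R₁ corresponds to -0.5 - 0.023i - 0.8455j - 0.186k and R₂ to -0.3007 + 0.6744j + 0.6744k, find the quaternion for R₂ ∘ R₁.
0.846 + 0.4517i - 0.0985j - 0.2658k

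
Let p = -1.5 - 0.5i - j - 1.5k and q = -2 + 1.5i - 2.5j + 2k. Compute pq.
4.25 - 7i + 4.5j + 2.75k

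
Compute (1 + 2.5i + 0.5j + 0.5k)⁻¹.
0.129 - 0.3226i - 0.0645j - 0.0645k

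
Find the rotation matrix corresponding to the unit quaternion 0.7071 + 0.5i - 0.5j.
[[0.5, -0.5, -0.7071], [-0.5, 0.5, -0.7071], [0.7071, 0.7071, 0]]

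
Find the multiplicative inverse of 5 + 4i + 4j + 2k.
0.082 - 0.0656i - 0.0656j - 0.0328k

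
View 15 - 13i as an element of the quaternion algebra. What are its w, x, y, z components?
15 - 13i + 0j + 0k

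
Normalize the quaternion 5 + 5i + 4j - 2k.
0.5976 + 0.5976i + 0.4781j - 0.239k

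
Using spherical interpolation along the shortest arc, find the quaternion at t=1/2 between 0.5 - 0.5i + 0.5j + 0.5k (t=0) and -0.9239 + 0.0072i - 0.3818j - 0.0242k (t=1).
0.7795 - 0.2776i + 0.4827j + 0.287k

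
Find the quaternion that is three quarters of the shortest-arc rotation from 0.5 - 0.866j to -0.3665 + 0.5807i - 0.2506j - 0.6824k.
-0.1476 + 0.531i - 0.554j - 0.624k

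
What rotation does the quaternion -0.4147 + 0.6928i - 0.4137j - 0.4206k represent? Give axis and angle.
axis = (0.7614, -0.4546, -0.4622), θ = 229°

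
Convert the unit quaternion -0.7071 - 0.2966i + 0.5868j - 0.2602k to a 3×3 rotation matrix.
[[0.1759, -0.7161, -0.6755], [0.0199, 0.6886, -0.7248], [0.9842, 0.1141, 0.1354]]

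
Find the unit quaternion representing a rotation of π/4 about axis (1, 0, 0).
0.9239 + 0.3827i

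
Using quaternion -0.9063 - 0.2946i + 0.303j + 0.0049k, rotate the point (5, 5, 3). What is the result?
(1.577, 1.602, 7.345)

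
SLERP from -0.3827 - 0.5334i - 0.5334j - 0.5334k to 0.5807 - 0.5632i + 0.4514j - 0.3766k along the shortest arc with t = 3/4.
0.3871 - 0.7138i + 0.2127j - 0.5434k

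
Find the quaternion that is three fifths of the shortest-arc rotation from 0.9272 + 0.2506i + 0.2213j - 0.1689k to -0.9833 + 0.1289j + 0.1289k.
0.9835 + 0.103i + 0.012j - 0.1484k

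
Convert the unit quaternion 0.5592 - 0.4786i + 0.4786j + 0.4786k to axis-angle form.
axis = (-√3/3, √3/3, √3/3), θ = 112°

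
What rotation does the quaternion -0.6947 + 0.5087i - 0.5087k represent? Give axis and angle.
axis = (√2/2, 0, -√2/2), θ = 268°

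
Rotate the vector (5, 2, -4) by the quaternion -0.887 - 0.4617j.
(-0.408, 2, -6.39)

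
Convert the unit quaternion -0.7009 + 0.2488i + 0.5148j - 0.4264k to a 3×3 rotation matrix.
[[0.1063, -0.3416, -0.9338], [0.8539, 0.5126, -0.0903], [0.5095, -0.7878, 0.3462]]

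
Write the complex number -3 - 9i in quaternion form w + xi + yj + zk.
-3 - 9i + 0j + 0k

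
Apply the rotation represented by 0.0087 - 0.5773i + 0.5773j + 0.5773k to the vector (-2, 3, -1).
(-0.707, -0.363, 3.656)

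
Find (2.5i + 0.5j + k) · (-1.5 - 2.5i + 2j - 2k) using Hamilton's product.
7.25 - 6.75i + 1.75j + 4.75k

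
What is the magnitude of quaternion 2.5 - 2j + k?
3.354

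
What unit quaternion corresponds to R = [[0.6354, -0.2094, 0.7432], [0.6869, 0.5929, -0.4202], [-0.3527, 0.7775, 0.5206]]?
0.829 + 0.3612i + 0.3305j + 0.2703k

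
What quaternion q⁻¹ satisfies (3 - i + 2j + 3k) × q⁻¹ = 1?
0.1304 + 0.0435i - 0.087j - 0.1304k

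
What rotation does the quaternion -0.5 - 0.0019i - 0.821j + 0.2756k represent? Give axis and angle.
axis = (-0.0022, -0.948, 0.3182), θ = 4π/3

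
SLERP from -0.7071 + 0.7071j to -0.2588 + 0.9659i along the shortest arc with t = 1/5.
-0.7161 + 0.269i + 0.644j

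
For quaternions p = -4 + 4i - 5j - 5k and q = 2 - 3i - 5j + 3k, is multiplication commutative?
No: pq = -6 - 20i + 13j - 57k ≠ -6 + 60i + 7j + 13k = qp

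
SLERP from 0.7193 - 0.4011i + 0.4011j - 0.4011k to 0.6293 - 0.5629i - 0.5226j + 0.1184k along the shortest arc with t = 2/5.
0.8042 - 0.551i + 0.0257j - 0.2213k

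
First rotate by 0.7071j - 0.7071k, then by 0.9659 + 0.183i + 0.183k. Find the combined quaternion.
0.1294 - 0.1294i + 0.8124j - 0.5536k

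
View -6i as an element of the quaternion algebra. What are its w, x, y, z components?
0 - 6i + 0j + 0k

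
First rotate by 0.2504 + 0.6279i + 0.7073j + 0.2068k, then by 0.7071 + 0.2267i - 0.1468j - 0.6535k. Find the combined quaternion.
0.2737 + 0.9326i + 0.0062j + 0.2351k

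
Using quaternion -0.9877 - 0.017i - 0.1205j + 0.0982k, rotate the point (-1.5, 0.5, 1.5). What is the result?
(-0.976, 0.689, 1.823)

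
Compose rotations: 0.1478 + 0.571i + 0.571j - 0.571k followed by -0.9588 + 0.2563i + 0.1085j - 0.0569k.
-0.3825 - 0.5391i - 0.4176j + 0.6235k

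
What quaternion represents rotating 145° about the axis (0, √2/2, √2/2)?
0.3007 + 0.6744j + 0.6744k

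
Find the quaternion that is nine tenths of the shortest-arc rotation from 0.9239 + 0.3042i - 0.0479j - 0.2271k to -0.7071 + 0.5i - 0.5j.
0.7745 - 0.431i + 0.4622j - 0.0277k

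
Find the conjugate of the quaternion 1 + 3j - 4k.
1 - 3j + 4k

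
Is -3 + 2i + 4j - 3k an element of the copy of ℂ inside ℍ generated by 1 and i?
No. The quaternion -3 + 2i + 4j - 3k has j-coefficient y = 4 and k-coefficient z = -3, not both zero, so it does not lie in the complex subalgebra spanned by 1 and i.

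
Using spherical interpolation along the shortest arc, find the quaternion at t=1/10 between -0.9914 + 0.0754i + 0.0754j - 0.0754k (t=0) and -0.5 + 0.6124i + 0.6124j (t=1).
-0.9774 + 0.1411i + 0.1411j - 0.0699k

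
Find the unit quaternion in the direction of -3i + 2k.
-0.8321i + 0.5547k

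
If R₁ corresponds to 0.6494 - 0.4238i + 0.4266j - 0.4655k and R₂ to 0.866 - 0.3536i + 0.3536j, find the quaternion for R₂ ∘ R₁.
0.2617 - 0.7612i + 0.4345j - 0.4041k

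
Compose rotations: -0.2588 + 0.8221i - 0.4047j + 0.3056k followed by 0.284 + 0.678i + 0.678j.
-0.3565 + 0.2652i - 0.4976j - 0.745k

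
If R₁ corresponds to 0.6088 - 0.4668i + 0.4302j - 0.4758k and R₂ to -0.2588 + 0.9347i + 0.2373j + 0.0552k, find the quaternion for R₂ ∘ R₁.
0.2029 + 0.5532i + 0.4521j + 0.6696k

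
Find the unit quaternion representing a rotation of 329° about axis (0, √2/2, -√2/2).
-0.9636 + 0.189j - 0.189k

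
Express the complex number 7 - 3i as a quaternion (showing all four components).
7 - 3i + 0j + 0k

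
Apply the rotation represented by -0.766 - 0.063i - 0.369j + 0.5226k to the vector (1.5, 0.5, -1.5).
(-0.053, -0.185, -2.171)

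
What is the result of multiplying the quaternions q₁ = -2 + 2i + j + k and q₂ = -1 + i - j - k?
2 - 4i + 4j - 2k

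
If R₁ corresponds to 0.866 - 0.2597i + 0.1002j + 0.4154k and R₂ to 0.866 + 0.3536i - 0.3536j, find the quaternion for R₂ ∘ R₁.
0.8772 - 0.0656i - 0.3663j + 0.3033k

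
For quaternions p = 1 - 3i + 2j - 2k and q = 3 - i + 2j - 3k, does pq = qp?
No: pq = -10 - 12i + j - 13k ≠ -10 - 8i + 15j - 5k = qp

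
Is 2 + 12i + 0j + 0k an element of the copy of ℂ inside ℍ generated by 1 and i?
Yes. The quaternion 2 + 12i has j- and k-coefficients y = z = 0, so it lies in the complex subalgebra spanned by 1 and i.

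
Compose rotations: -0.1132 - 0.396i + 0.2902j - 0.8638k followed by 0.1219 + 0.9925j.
-0.3018 - 0.9056i - 0.077j + 0.2877k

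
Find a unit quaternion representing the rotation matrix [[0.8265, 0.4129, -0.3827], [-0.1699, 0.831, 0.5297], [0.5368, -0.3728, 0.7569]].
0.9239 - 0.2442i - 0.2488j - 0.1577k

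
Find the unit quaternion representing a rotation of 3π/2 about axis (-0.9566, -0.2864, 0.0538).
-0.7071 - 0.6764i - 0.2025j + 0.038k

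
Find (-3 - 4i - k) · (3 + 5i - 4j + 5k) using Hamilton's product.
16 - 31i + 27j - 2k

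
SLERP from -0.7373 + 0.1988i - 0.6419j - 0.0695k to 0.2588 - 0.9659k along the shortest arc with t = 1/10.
-0.7539 + 0.1932i - 0.6237j + 0.0728k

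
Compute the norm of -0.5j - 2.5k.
2.55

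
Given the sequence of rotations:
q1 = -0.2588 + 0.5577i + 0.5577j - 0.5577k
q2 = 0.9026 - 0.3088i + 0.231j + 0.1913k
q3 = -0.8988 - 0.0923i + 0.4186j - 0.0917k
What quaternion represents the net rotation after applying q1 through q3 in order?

q2 · q1 = -0.0835 + 0.3478i + 0.3781j - 0.8539k
q3 · q2 · q1 = -0.1294 - 0.6277i - 0.4855j + 0.5947k
-0.1294 - 0.6277i - 0.4855j + 0.5947k


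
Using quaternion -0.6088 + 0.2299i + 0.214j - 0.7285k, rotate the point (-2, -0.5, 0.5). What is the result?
(0.403, -1.903, 0.846)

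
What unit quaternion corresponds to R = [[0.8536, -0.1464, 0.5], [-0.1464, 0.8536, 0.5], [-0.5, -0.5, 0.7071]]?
0.9239 - 0.2706i + 0.2706j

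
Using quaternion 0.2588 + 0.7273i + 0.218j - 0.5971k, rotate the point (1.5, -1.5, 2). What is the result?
(-2.163, -0.105, -1.952)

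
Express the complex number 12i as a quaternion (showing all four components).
0 + 12i + 0j + 0k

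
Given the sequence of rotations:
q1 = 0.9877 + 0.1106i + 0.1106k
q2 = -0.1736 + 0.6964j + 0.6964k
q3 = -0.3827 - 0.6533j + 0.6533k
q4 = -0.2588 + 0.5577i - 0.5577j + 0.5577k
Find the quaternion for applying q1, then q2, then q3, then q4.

q2 · q1 = -0.2485 + 0.0578i + 0.7649j + 0.5916k
q3 · q2 · q1 = 0.2083 - 0.9083i - 0.0926j - 0.351k
q4 · q3 · q2 · q1 = 0.5968 + 0.5986i - 0.403j - 0.3512k
0.5968 + 0.5986i - 0.403j - 0.3512k


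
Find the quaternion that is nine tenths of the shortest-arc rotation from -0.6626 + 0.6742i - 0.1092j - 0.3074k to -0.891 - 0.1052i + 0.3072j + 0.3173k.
-0.9251 - 0.0137i + 0.2761j + 0.2605k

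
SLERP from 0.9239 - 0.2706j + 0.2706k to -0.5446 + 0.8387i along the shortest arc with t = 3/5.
0.8027 - 0.5687i - 0.1269j + 0.1269k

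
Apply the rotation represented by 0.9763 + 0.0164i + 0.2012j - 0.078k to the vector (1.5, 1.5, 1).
(1.989, 1.199, 0.326)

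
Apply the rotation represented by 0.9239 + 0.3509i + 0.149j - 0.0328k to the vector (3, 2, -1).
(2.938, 2.293, -0.327)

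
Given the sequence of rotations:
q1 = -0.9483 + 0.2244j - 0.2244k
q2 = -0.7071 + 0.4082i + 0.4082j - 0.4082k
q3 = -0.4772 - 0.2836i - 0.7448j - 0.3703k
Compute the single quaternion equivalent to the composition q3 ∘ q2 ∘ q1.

q2 · q1 = 0.4873 - 0.3871i - 0.4542j + 0.6374k
q3 · q2 · q1 = -0.4446 - 0.5964i + 0.1779j - 0.6441k
-0.4446 - 0.5964i + 0.1779j - 0.6441k


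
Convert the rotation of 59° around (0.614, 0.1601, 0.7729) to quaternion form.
0.8704 + 0.3023i + 0.0788j + 0.3806k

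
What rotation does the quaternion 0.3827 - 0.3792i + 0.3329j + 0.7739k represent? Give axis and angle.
axis = (-0.4104, 0.3603, 0.8377), θ = 3π/4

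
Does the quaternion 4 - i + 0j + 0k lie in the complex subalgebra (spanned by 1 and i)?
Yes. The quaternion 4 - i has j- and k-coefficients y = z = 0, so it lies in the complex subalgebra spanned by 1 and i.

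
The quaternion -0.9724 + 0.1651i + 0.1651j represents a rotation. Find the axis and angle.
axis = (√2/2, √2/2, 0), θ = 333°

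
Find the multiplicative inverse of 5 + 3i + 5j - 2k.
0.0794 - 0.0476i - 0.0794j + 0.0317k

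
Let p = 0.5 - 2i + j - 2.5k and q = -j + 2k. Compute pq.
6 - 0.5i + 3.5j + 3k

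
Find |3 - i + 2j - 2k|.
√18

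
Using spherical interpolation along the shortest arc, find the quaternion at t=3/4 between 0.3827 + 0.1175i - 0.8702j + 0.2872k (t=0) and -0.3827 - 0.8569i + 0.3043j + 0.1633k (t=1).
0.4307 + 0.7402i - 0.5141j - 0.0472k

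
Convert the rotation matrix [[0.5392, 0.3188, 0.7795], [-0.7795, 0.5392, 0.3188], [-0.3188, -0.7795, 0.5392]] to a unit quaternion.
0.8089 - 0.3394i + 0.3394j - 0.3394k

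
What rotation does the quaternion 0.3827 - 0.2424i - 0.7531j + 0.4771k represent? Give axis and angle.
axis = (-0.2624, -0.8152, 0.5164), θ = 3π/4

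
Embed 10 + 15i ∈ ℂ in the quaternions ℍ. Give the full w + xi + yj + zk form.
10 + 15i + 0j + 0k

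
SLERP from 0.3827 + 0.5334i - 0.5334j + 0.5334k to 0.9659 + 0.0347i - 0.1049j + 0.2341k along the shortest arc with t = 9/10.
0.9418 + 0.0948i - 0.1599j + 0.2799k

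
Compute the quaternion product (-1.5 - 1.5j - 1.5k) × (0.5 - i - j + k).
-0.75 - 1.5i + 2.25j - 3.75k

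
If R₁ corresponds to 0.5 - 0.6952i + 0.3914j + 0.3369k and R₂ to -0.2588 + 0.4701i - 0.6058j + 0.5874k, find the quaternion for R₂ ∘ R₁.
0.2366 - 0.019i - 0.9709j - 0.0306k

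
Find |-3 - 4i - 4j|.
√41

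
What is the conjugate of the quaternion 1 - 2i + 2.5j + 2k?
1 + 2i - 2.5j - 2k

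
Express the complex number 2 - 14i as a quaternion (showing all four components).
2 - 14i + 0j + 0k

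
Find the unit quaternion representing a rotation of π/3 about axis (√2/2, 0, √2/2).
0.866 + 0.3536i + 0.3536k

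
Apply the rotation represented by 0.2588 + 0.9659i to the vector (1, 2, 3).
(1, -3.232, -1.598)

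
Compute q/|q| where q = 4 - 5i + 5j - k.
0.4887 - 0.6108i + 0.6108j - 0.1222k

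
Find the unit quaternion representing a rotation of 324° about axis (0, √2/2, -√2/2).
-0.9511 + 0.2185j - 0.2185k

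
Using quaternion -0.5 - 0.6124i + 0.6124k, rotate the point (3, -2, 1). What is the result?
(-1.225, -1.449, -3.225)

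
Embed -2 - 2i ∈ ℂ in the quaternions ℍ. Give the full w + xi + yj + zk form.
-2 - 2i + 0j + 0k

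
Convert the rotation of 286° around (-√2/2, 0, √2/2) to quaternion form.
-0.7986 - 0.4255i + 0.4255k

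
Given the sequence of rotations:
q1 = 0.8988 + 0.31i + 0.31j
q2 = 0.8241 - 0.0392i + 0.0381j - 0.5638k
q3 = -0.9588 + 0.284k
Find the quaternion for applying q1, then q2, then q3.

q2 · q1 = 0.741 + 0.395i + 0.1149j - 0.5307k
q3 · q2 · q1 = -0.5598 - 0.4114i + 0.002j + 0.7193k
-0.5598 - 0.4114i + 0.002j + 0.7193k


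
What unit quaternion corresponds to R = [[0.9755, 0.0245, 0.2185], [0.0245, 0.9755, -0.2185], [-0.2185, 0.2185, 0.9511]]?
0.9877 + 0.1106i + 0.1106j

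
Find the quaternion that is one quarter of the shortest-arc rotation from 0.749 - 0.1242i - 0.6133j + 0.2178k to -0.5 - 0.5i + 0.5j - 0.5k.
0.7233 + 0.0397i - 0.6171j + 0.3074k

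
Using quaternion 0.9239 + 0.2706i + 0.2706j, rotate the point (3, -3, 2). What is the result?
(3.121, -3.121, -1.586)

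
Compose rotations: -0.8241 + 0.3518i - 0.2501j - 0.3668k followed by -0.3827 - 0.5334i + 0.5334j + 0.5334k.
0.8321 + 0.2427i - 0.3519j - 0.3534k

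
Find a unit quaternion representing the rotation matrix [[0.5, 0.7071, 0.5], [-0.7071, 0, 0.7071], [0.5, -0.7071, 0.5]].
0.7071 - 0.5i - 0.5k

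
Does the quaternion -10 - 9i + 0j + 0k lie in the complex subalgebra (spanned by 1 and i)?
Yes. The quaternion -10 - 9i has j- and k-coefficients y = z = 0, so it lies in the complex subalgebra spanned by 1 and i.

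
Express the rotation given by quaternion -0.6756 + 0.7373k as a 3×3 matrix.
[[-0.0872, 0.9962, 0], [-0.9962, -0.0872, 0], [0, 0, 1]]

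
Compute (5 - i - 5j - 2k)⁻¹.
0.0909 + 0.0182i + 0.0909j + 0.0364k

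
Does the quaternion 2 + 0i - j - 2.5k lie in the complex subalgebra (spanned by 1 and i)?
No. The quaternion 2 - j - 2.5k has j-coefficient y = -1 and k-coefficient z = -2.5, not both zero, so it does not lie in the complex subalgebra spanned by 1 and i.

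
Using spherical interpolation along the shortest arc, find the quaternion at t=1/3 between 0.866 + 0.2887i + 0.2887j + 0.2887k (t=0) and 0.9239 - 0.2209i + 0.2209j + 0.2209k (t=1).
0.9137 + 0.1208i + 0.2743j + 0.2743k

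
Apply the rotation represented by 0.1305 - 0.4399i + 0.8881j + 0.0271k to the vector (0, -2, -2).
(1.161, -1.549, 2.062)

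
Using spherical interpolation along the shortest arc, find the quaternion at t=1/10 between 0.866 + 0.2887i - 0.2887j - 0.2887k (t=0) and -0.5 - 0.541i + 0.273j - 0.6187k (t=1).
0.8704 + 0.3355i - 0.3031j - 0.1949k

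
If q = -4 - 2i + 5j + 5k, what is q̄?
-4 + 2i - 5j - 5k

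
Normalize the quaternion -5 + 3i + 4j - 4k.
-0.6155 + 0.3693i + 0.4924j - 0.4924k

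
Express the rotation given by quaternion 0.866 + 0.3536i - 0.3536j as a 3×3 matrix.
[[0.7499, -0.2501, -0.6124], [-0.2501, 0.7499, -0.6124], [0.6124, 0.6124, 0.4999]]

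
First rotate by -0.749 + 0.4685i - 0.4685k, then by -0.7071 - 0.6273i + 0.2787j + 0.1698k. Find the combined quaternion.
0.9031 + 0.008i - 0.4231j + 0.0735k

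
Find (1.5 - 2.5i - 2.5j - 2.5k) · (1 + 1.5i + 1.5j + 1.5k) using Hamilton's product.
12.75 - 0.25i - 0.25j - 0.25k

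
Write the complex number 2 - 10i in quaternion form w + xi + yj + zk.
2 - 10i + 0j + 0k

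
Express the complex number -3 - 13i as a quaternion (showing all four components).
-3 - 13i + 0j + 0k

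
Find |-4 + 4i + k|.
√33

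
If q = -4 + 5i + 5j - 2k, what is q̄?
-4 - 5i - 5j + 2k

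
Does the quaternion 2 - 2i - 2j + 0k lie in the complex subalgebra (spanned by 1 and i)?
No. The quaternion 2 - 2i - 2j has j-coefficient y = -2 and k-coefficient z = 0, not both zero, so it does not lie in the complex subalgebra spanned by 1 and i.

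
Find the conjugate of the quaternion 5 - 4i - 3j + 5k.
5 + 4i + 3j - 5k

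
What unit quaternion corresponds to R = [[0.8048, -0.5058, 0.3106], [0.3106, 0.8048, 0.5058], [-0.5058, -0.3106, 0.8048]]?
0.9239 - 0.2209i + 0.2209j + 0.2209k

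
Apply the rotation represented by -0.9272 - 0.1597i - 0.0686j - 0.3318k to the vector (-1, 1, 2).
(-0.897, -0.41, 2.242)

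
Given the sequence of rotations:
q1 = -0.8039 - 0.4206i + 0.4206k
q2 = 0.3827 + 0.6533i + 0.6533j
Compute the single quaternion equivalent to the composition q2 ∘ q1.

q2 · q1 = -0.0329 - 0.4114i - 0.8j + 0.4357k
-0.0329 - 0.4114i - 0.8j + 0.4357k


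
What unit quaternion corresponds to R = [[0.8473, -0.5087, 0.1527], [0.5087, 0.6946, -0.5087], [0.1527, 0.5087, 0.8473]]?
0.9205 + 0.2763i + 0.2763k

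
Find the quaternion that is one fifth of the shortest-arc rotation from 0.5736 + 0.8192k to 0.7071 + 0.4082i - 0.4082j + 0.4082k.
0.6291 + 0.0892i - 0.0892j + 0.767k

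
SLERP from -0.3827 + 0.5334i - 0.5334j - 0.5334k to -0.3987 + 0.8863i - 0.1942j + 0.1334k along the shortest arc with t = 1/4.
-0.4153 + 0.6718i - 0.4773j - 0.3853k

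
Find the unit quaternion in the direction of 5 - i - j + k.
0.9449 - 0.189i - 0.189j + 0.189k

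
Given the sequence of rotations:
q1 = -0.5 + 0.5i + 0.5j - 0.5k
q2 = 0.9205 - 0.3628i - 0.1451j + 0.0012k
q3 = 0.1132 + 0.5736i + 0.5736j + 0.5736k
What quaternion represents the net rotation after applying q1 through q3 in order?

q2 · q1 = -0.2057 + 0.7136i + 0.352j - 0.5697k
q3 · q2 · q1 = -0.3077 - 0.5659i + 0.658j - 0.3899k
-0.3077 - 0.5659i + 0.658j - 0.3899k


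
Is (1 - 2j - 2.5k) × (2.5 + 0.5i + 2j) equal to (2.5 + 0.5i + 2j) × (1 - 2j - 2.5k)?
No: pq = 6.5 + 5.5i - 4.25j - 5.25k ≠ 6.5 - 4.5i - 1.75j - 7.25k = qp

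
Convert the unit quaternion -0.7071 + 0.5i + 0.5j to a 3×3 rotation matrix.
[[0.5, 0.5, -0.7071], [0.5, 0.5, 0.7071], [0.7071, -0.7071, 0]]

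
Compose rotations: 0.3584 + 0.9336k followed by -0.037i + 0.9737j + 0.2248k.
-0.2099 + 0.8958i + 0.3835j + 0.0806k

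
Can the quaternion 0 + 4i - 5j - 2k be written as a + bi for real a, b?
No. The quaternion 4i - 5j - 2k has j-coefficient y = -5 and k-coefficient z = -2, not both zero, so it does not lie in the complex subalgebra spanned by 1 and i.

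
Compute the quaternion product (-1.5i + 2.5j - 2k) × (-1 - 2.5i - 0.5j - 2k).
-6.5 - 4.5i - 0.5j + 9k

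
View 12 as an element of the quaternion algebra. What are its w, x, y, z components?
12 + 0i + 0j + 0k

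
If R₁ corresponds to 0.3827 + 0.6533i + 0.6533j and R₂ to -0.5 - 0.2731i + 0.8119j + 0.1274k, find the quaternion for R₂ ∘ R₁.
-0.5433 - 0.5144i + 0.0673j - 0.6601k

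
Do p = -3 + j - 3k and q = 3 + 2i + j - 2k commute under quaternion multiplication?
No: pq = -16 - 5i - 6j - 5k ≠ -16 - 7i + 6j - k = qp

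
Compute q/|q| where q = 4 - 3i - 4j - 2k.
0.5963 - 0.4472i - 0.5963j - 0.2981k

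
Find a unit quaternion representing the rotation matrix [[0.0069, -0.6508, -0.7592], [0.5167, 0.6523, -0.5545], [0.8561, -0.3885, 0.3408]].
0.7071 + 0.0587i - 0.5711j + 0.4128k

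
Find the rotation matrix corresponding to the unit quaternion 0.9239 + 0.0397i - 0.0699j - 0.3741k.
[[0.7103, 0.6857, -0.1589], [-0.6968, 0.7169, -0.0211], [0.0995, 0.1257, 0.9871]]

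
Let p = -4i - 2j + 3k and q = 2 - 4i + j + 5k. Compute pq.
-29 - 21i + 4j - 6k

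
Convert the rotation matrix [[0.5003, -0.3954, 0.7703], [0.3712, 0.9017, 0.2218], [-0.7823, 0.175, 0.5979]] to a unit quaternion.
0.866 - 0.0135i + 0.4482j + 0.2213k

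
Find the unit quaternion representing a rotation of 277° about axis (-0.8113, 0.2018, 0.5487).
-0.749 - 0.5376i + 0.1337j + 0.3636k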